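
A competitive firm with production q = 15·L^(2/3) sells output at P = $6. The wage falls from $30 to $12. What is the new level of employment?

From P·MP_L = w with MP_L = 10·L^(-1/3), the labor demand is L(w) = (60/w)^(3).
At w = 30: L = 8. At w = 12: L = 125.

L* = 125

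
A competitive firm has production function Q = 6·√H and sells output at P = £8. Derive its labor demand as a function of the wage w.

H(w) = 576/w²

MP_H = (1/2)·6·H^(-1/2) = 3·H^(-1/2).
Setting P·MP_H = w: 24·H^(-1/2) = w.
Solving for H: H^(-1/2) = w/24, so H = (24/w)^(2).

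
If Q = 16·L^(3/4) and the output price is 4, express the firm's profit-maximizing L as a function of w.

L(w) = 5308416/w^(4)

MP_L = (3/4)·16·L^(-1/4) = 12·L^(-1/4).
Setting P·MP_L = w: 48·L^(-1/4) = w.
Solving for L: L^(-1/4) = w/48, so L = (48/w)^(4).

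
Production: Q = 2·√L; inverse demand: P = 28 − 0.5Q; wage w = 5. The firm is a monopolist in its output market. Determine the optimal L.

Marginal revenue from the inverse demand is MR = 28 − Q.
The marginal product is MP_L = L^(-1/2).
A monopolist hires until marginal revenue product equals the wage: MR·MP_L = w.
At L, Q = 2·√L. Substituting and solving: (28 − 2·√L)·L^(-1/2) = 5 gives L = 16.

L* = 16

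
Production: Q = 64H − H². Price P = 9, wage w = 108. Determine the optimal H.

The marginal product of H is MP_H = 64 − 2H.
A price-taking firm hires until the value of the marginal product equals the wage: P·MP_H = w, so 9·(64 − 2H) = 108.
Then 64 − 2H = 12, giving H = 26.

H* = 26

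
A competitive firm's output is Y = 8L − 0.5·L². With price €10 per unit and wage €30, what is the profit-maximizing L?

The marginal product of L is MP_L = 8 − L.
A price-taking firm hires until the value of the marginal product equals the wage: P·MP_L = w, so 10·(8 − L) = 30.
Then 8 − L = 3, giving L = 5.

L* = 5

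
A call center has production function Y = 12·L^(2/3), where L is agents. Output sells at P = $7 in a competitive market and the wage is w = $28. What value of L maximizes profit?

L* = 8

MP_L = (2/3)·12·L^(-1/3) = 8·L^(-1/3).
Profit maximization for a price taker requires P·MP_L = w: 7·8·L^(-1/3) = 28.
So L^(-1/3) = 0.5, which gives L = 8.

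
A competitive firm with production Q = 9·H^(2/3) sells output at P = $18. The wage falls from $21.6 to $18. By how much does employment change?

From P·MP_H = w with MP_H = 6·H^(-1/3), the labor demand is H(w) = (108/w)^(3).
At w = 21.6: H = 125. At w = 18: H = 216.
ΔH = 216 − 125 = 91.

ΔH = 91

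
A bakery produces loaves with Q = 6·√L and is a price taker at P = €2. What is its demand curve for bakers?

L(w) = 36/w²

MP_L = (1/2)·6·L^(-1/2) = 3·L^(-1/2).
Setting P·MP_L = w: 6·L^(-1/2) = w.
Solving for L: L^(-1/2) = w/6, so L = (6/w)^(2).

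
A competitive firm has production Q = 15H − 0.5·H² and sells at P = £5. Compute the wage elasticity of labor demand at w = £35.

From P·MP_H = w with MP_H = 15 − H, labor demand is H(w) = 15 − w/5.
dH/dw = −1/(5) = -0.2.
At w = 35, H = 8, so ε = (dH/dw)·(w/H) = (-0.2)·(35/8) = -0.875.

ε = -0.875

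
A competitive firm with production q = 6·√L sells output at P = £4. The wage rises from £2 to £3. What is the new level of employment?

L* = 16

From P·MP_L = w with MP_L = 3·L^(-1/2), the labor demand is L(w) = (12/w)^(2).
At w = 2: L = 36. At w = 3: L = 16.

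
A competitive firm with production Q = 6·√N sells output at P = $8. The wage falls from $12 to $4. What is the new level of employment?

From P·MP_N = w with MP_N = 3·N^(-1/2), the labor demand is N(w) = (24/w)^(2).
At w = 12: N = 4. At w = 4: N = 36.

N* = 36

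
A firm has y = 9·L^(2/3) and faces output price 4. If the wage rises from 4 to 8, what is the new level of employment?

L* = 27

From P·MP_L = w with MP_L = 6·L^(-1/3), the labor demand is L(w) = (24/w)^(3).
At w = 4: L = 216. At w = 8: L = 27.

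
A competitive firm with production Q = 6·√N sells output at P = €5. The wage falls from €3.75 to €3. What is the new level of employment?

N* = 25

From P·MP_N = w with MP_N = 3·N^(-1/2), the labor demand is N(w) = (15/w)^(2).
At w = 3.75: N = 16. At w = 3: N = 25.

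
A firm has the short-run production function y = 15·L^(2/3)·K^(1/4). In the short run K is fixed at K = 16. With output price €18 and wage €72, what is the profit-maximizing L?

L* = 125

With K = 16, MP_L = (2/3)·15·L^(-1/3)·16^(1/4) = 20·L^(-1/3).
Profit maximization for a price taker requires P·MP_L = w: 18·20·L^(-1/3) = 72.
So L^(-1/3) = 0.2, which gives L = 125.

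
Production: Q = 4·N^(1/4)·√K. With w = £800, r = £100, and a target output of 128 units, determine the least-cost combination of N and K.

N* = 16, K* = 256

Cost minimization requires the marginal rate of technical substitution to equal the input-price ratio: MP_N/MP_K = w/r.
Here MP_N/MP_K = (1/4)·(K/N)/(1/2) = 0.5·(K/N). Setting this equal to 800/100 = 8 gives K = 16N.
Substituting into Q = 128: 4·N^(1/4)·(16N)^(1/2) = 128.
Solving, N = 16 and K = 256.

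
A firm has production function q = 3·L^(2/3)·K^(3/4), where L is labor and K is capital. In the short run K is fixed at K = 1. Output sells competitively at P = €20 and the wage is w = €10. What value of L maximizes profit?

L* = 64

With K = 1, MP_L = (2/3)·3·L^(-1/3)·1^(3/4) = 2·L^(-1/3).
Profit maximization for a price taker requires P·MP_L = w: 20·2·L^(-1/3) = 10.
So L^(-1/3) = 0.25, which gives L = 64.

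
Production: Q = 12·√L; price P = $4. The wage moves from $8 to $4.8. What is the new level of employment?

L* = 25

From P·MP_L = w with MP_L = 6·L^(-1/2), the labor demand is L(w) = (24/w)^(2).
At w = 8: L = 9. At w = 4.8: L = 25.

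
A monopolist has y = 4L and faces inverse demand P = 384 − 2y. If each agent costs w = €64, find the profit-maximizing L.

Marginal revenue from the inverse demand is MR = 384 − 4y.
The marginal product is MP_L = 4.
A monopolist hires until marginal revenue product equals the wage: MR·MP_L = w.
(384 − 16L)·4 = 64, so L = 23.

L* = 23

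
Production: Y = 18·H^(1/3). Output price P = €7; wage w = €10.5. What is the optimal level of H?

H* = 8

MP_H = (1/3)·18·H^(-2/3) = 6·H^(-2/3).
Profit maximization for a price taker requires P·MP_H = w: 7·6·H^(-2/3) = 10.5.
So H^(-2/3) = 0.25, which gives H = 8.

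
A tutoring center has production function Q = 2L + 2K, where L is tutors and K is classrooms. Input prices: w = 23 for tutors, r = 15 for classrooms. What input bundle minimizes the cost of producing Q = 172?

L* = 0, K* = 86

The inputs are perfect substitutes, so the firm uses whichever has the lower cost per unit of output.
Cost per unit of output via L is w/2 = 11.5; via K it is r/2 = 7.5. K is cheaper.
Producing Q = 172 with K alone: L = 0, K = 86.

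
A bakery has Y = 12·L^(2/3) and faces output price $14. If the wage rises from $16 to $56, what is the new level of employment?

L* = 8

From P·MP_L = w with MP_L = 8·L^(-1/3), the labor demand is L(w) = (112/w)^(3).
At w = 16: L = 343. At w = 56: L = 8.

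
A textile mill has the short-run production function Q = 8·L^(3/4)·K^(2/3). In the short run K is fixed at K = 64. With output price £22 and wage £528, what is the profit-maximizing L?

With K = 64, MP_L = (3/4)·8·L^(-1/4)·64^(2/3) = 96·L^(-1/4).
Profit maximization for a price taker requires P·MP_L = w: 22·96·L^(-1/4) = 528.
So L^(-1/4) = 0.25, which gives L = 256.

L* = 256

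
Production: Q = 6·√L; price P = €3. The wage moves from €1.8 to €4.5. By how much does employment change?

From P·MP_L = w with MP_L = 3·L^(-1/2), the labor demand is L(w) = (9/w)^(2).
At w = 1.8: L = 25. At w = 4.5: L = 4.
ΔL = 4 − 25 = -21.

ΔL = -21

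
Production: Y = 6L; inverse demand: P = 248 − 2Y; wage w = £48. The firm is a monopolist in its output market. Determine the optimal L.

L* = 10

Marginal revenue from the inverse demand is MR = 248 − 4Y.
The marginal product is MP_L = 6.
A monopolist hires until marginal revenue product equals the wage: MR·MP_L = w.
(248 − 24L)·6 = 48, so L = 10.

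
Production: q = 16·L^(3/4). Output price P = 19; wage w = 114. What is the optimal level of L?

MP_L = (3/4)·16·L^(-1/4) = 12·L^(-1/4).
Profit maximization for a price taker requires P·MP_L = w: 19·12·L^(-1/4) = 114.
So L^(-1/4) = 0.5, which gives L = 16.

L* = 16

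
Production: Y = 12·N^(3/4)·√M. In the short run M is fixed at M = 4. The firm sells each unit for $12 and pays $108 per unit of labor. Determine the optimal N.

N* = 16

With M = 4, MP_N = (3/4)·12·N^(-1/4)·4^(1/2) = 18·N^(-1/4).
Profit maximization for a price taker requires P·MP_N = w: 12·18·N^(-1/4) = 108.
So N^(-1/4) = 0.5, which gives N = 16.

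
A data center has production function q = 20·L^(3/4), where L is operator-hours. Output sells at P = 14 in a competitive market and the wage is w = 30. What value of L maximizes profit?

L* = 2401

MP_L = (3/4)·20·L^(-1/4) = 15·L^(-1/4).
Profit maximization for a price taker requires P·MP_L = w: 14·15·L^(-1/4) = 30.
So L^(-1/4) = 1/7, which gives L = 2401.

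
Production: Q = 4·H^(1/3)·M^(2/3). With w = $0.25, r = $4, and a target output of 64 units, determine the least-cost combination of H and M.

H* = 64, M* = 8

Cost minimization requires the marginal rate of technical substitution to equal the input-price ratio: MP_H/MP_M = w/r.
Here MP_H/MP_M = (1/3)·(M/H)/(2/3) = 0.5·(M/H). Setting this equal to 0.25/4 = 0.0625 gives M = 0.125H.
Substituting into Q = 64: 4·H^(1/3)·(0.125H)^(2/3) = 64.
Solving, H = 64 and M = 8.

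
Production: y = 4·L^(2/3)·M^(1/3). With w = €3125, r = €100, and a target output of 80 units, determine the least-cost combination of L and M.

L* = 8, M* = 125

Cost minimization requires the marginal rate of technical substitution to equal the input-price ratio: MP_L/MP_M = w/r.
Here MP_L/MP_M = (2/3)·(M/L)/(1/3) = 2·(M/L). Setting this equal to 3125/100 = 31.25 gives M = 15.625L.
Substituting into y = 80: 4·L^(2/3)·(15.625L)^(1/3) = 80.
Solving, L = 8 and M = 125.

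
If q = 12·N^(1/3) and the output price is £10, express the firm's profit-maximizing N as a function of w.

MP_N = (1/3)·12·N^(-2/3) = 4·N^(-2/3).
Setting P·MP_N = w: 40·N^(-2/3) = w.
Solving for N: N^(-2/3) = w/40, so N = (40/w)^(3/2).

N(w) = (40/w)^(3/2)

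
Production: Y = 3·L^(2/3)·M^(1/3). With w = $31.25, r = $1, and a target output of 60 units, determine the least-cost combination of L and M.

L* = 8, M* = 125

Cost minimization requires the marginal rate of technical substitution to equal the input-price ratio: MP_L/MP_M = w/r.
Here MP_L/MP_M = (2/3)·(M/L)/(1/3) = 2·(M/L). Setting this equal to 31.25/1 = 31.25 gives M = 15.625L.
Substituting into Y = 60: 3·L^(2/3)·(15.625L)^(1/3) = 60.
Solving, L = 8 and M = 125.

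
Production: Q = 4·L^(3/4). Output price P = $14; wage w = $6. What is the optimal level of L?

L* = 2401

MP_L = (3/4)·4·L^(-1/4) = 3·L^(-1/4).
Profit maximization for a price taker requires P·MP_L = w: 14·3·L^(-1/4) = 6.
So L^(-1/4) = 1/7, which gives L = 2401.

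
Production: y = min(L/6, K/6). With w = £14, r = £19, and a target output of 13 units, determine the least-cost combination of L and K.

With a fixed-proportions technology, the cost-minimizing bundle uses no slack in either input: L/6 = K/6 = y.
So L = 6·13 = 78 and K = 6·13 = 78.

L* = 78, K* = 78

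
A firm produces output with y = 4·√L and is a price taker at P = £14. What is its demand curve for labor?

L(w) = 784/w²

MP_L = (1/2)·4·L^(-1/2) = 2·L^(-1/2).
Setting P·MP_L = w: 28·L^(-1/2) = w.
Solving for L: L^(-1/2) = w/28, so L = (28/w)^(2).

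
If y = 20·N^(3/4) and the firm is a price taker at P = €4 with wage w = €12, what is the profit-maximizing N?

N* = 625

MP_N = (3/4)·20·N^(-1/4) = 15·N^(-1/4).
Profit maximization for a price taker requires P·MP_N = w: 4·15·N^(-1/4) = 12.
So N^(-1/4) = 0.2, which gives N = 625.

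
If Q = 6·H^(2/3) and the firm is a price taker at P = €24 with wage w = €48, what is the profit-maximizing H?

H* = 8

MP_H = (2/3)·6·H^(-1/3) = 4·H^(-1/3).
Profit maximization for a price taker requires P·MP_H = w: 24·4·H^(-1/3) = 48.
So H^(-1/3) = 0.5, which gives H = 8.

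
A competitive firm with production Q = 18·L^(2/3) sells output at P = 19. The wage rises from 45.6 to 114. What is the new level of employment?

L* = 8

From P·MP_L = w with MP_L = 12·L^(-1/3), the labor demand is L(w) = (228/w)^(3).
At w = 45.6: L = 125. At w = 114: L = 8.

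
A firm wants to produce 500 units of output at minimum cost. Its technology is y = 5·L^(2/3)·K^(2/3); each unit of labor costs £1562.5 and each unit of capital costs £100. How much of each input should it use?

Cost minimization requires the marginal rate of technical substitution to equal the input-price ratio: MP_L/MP_K = w/r.
Here MP_L/MP_K = (2/3)·(K/L)/(2/3) = (K/L). Setting this equal to 1562.5/100 = 15.625 gives K = 15.625L.
Substituting into y = 500: 5·L^(2/3)·(15.625L)^(2/3) = 500.
Solving, L = 8 and K = 125.

L* = 8, K* = 125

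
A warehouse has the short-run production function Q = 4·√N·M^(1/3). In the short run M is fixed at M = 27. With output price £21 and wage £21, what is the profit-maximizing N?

N* = 36

With M = 27, MP_N = (1/2)·4·N^(-1/2)·27^(1/3) = 6·N^(-1/2).
Profit maximization for a price taker requires P·MP_N = w: 21·6·N^(-1/2) = 21.
So N^(-1/2) = 1/6, which gives N = 36.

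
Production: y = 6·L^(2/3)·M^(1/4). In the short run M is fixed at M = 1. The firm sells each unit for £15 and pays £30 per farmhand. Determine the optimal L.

With M = 1, MP_L = (2/3)·6·L^(-1/3)·1^(1/4) = 4·L^(-1/3).
Profit maximization for a price taker requires P·MP_L = w: 15·4·L^(-1/3) = 30.
So L^(-1/3) = 0.5, which gives L = 8.

L* = 8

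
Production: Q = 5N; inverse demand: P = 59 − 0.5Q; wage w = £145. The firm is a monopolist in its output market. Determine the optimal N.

N* = 6

Marginal revenue from the inverse demand is MR = 59 − Q.
The marginal product is MP_N = 5.
A monopolist hires until marginal revenue product equals the wage: MR·MP_N = w.
(59 − 5N)·5 = 145, so N = 6.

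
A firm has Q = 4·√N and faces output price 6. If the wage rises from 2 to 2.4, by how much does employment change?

From P·MP_N = w with MP_N = 2·N^(-1/2), the labor demand is N(w) = (12/w)^(2).
At w = 2: N = 36. At w = 2.4: N = 25.
ΔN = 25 − 36 = -11.

ΔN = -11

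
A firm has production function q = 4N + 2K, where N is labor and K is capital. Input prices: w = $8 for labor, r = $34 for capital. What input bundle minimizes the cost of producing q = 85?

The inputs are perfect substitutes, so the firm uses whichever has the lower cost per unit of output.
Cost per unit of output via N is w/4 = 2; via K it is r/2 = 17. N is cheaper.
Producing q = 85 with N alone: N = 21.25, K = 0.

N* = 21.25, K* = 0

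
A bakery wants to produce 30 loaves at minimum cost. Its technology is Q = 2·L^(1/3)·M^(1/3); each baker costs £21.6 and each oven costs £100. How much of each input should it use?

L* = 125, M* = 27

Cost minimization requires the marginal rate of technical substitution to equal the input-price ratio: MP_L/MP_M = w/r.
Here MP_L/MP_M = (1/3)·(M/L)/(1/3) = (M/L). Setting this equal to 21.6/100 = 0.216 gives M = 0.216L.
Substituting into Q = 30: 2·L^(1/3)·(0.216L)^(1/3) = 30.
Solving, L = 125 and M = 27.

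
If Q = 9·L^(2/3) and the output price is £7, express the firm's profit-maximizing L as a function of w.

MP_L = (2/3)·9·L^(-1/3) = 6·L^(-1/3).
Setting P·MP_L = w: 42·L^(-1/3) = w.
Solving for L: L^(-1/3) = w/42, so L = (42/w)^(3).

L(w) = 74088/w³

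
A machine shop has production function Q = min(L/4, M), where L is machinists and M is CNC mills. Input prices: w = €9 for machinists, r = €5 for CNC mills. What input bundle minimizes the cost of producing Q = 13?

With a fixed-proportions technology, the cost-minimizing bundle uses no slack in either input: L/4 = M = Q.
So L = 4·13 = 52 and M = 13.

L* = 52, M* = 13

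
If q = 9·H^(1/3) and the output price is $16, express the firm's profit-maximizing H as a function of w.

H(w) = (48/w)^(3/2)

MP_H = (1/3)·9·H^(-2/3) = 3·H^(-2/3).
Setting P·MP_H = w: 48·H^(-2/3) = w.
Solving for H: H^(-2/3) = w/48, so H = (48/w)^(3/2).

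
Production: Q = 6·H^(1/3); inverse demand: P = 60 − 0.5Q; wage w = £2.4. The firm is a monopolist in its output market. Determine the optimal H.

H* = 125

Marginal revenue from the inverse demand is MR = 60 − Q.
The marginal product is MP_H = 2·H^(-2/3).
A monopolist hires until marginal revenue product equals the wage: MR·MP_H = w.
At H, Q = 6·H^(1/3). Substituting and solving: (60 − 6·H^(1/3))·2·H^(-2/3) = 2.4 gives H = 125.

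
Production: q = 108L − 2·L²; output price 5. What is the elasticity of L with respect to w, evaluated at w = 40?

ε = -0.08

From P·MP_L = w with MP_L = 108 − 4L, labor demand is L(w) = (108 − w/5)/4.
dL/dw = −1/(20) = -0.05.
At w = 40, L = 25, so ε = (dL/dw)·(w/L) = (-0.05)·(40/25) = -0.08.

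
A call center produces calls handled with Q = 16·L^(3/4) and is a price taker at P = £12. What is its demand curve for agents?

L(w) = (144/w)^(4)

MP_L = (3/4)·16·L^(-1/4) = 12·L^(-1/4).
Setting P·MP_L = w: 144·L^(-1/4) = w.
Solving for L: L^(-1/4) = w/144, so L = (144/w)^(4).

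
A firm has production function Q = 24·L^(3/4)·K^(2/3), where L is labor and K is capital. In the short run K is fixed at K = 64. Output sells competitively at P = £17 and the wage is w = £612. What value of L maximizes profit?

With K = 64, MP_L = (3/4)·24·L^(-1/4)·64^(2/3) = 288·L^(-1/4).
Profit maximization for a price taker requires P·MP_L = w: 17·288·L^(-1/4) = 612.
So L^(-1/4) = 0.125, which gives L = 4096.

L* = 4096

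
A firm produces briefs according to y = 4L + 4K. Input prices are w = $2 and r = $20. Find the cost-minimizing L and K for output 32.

The inputs are perfect substitutes, so the firm uses whichever has the lower cost per unit of output.
Cost per unit of output via L is w/4 = 0.5; via K it is r/4 = 5. L is cheaper.
Producing y = 32 with L alone: L = 8, K = 0.

L* = 8, K* = 0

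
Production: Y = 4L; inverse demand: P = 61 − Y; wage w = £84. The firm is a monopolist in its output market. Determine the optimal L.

L* = 5

Marginal revenue from the inverse demand is MR = 61 − 2Y.
The marginal product is MP_L = 4.
A monopolist hires until marginal revenue product equals the wage: MR·MP_L = w.
(61 − 8L)·4 = 84, so L = 5.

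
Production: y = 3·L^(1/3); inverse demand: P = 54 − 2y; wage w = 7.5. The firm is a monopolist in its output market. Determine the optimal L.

L* = 8

Marginal revenue from the inverse demand is MR = 54 − 4y.
The marginal product is MP_L = L^(-2/3).
A monopolist hires until marginal revenue product equals the wage: MR·MP_L = w.
At L, y = 3·L^(1/3). Substituting and solving: (54 − 12·L^(1/3))·L^(-2/3) = 7.5 gives L = 8.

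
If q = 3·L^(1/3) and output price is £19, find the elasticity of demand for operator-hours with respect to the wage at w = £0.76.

ε = -1.5

MP_L = (1/3)·3·L^(-2/3), so P·MP_L = w gives 19·L^(-2/3) = w.
Solving, L(w) = (19/w)^(3/2). This is a constant-elasticity form: L ∝ w^(−3/2), so ε = −3/2.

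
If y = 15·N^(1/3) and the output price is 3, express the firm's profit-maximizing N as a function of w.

N(w) = (15/w)^(3/2)

MP_N = (1/3)·15·N^(-2/3) = 5·N^(-2/3).
Setting P·MP_N = w: 15·N^(-2/3) = w.
Solving for N: N^(-2/3) = w/15, so N = (15/w)^(3/2).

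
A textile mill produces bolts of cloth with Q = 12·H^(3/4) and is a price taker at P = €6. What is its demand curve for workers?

MP_H = (3/4)·12·H^(-1/4) = 9·H^(-1/4).
Setting P·MP_H = w: 54·H^(-1/4) = w.
Solving for H: H^(-1/4) = w/54, so H = (54/w)^(4).

H(w) = 8503056/w^(4)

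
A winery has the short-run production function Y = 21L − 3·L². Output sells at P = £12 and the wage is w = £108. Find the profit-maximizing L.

L* = 2

The marginal product of L is MP_L = 21 − 6L.
A price-taking firm hires until the value of the marginal product equals the wage: P·MP_L = w, so 12·(21 − 6L) = 108.
Then 21 − 6L = 9, giving L = 2.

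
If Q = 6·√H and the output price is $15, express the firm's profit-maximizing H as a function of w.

MP_H = (1/2)·6·H^(-1/2) = 3·H^(-1/2).
Setting P·MP_H = w: 45·H^(-1/2) = w.
Solving for H: H^(-1/2) = w/45, so H = (45/w)^(2).

H(w) = 2025/w²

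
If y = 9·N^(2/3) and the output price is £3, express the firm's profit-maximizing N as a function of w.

N(w) = 5832/w³

MP_N = (2/3)·9·N^(-1/3) = 6·N^(-1/3).
Setting P·MP_N = w: 18·N^(-1/3) = w.
Solving for N: N^(-1/3) = w/18, so N = (18/w)^(3).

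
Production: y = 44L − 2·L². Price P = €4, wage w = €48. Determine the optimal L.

The marginal product of L is MP_L = 44 − 4L.
A price-taking firm hires until the value of the marginal product equals the wage: P·MP_L = w, so 4·(44 − 4L) = 48.
Then 44 − 4L = 12, giving L = 8.

L* = 8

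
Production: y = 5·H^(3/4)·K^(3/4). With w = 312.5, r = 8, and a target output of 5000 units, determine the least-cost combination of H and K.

Cost minimization requires the marginal rate of technical substitution to equal the input-price ratio: MP_H/MP_K = w/r.
Here MP_H/MP_K = (3/4)·(K/H)/(3/4) = (K/H). Setting this equal to 312.5/8 = 39.0625 gives K = 39.0625H.
Substituting into y = 5000: 5·H^(3/4)·(39.0625H)^(3/4) = 5000.
Solving, H = 16 and K = 625.

H* = 16, K* = 625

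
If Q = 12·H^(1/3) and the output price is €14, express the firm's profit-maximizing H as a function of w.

H(w) = (56/w)^(3/2)

MP_H = (1/3)·12·H^(-2/3) = 4·H^(-2/3).
Setting P·MP_H = w: 56·H^(-2/3) = w.
Solving for H: H^(-2/3) = w/56, so H = (56/w)^(3/2).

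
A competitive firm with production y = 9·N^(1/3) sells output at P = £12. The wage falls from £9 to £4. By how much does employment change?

From P·MP_N = w with MP_N = 3·N^(-2/3), the labor demand is N(w) = (36/w)^(3/2).
At w = 9: N = 8. At w = 4: N = 27.
ΔN = 27 − 8 = 19.

ΔN = 19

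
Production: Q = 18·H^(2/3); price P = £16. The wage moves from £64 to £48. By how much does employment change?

ΔH = 37

From P·MP_H = w with MP_H = 12·H^(-1/3), the labor demand is H(w) = (192/w)^(3).
At w = 64: H = 27. At w = 48: H = 64.
ΔH = 64 − 27 = 37.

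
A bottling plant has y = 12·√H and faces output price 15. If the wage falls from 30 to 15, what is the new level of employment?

From P·MP_H = w with MP_H = 6·H^(-1/2), the labor demand is H(w) = (90/w)^(2).
At w = 30: H = 9. At w = 15: H = 36.

H* = 36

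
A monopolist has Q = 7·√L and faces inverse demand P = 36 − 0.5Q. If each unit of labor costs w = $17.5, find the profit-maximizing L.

L* = 9

Marginal revenue from the inverse demand is MR = 36 − Q.
The marginal product is MP_L = 3.5·L^(-1/2).
A monopolist hires until marginal revenue product equals the wage: MR·MP_L = w.
At L, Q = 7·√L. Substituting and solving: (36 − 7·√L)·3.5·L^(-1/2) = 17.5 gives L = 9.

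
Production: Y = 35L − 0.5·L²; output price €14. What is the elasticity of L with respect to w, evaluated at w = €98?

From P·MP_L = w with MP_L = 35 − L, labor demand is L(w) = 35 − w/14.
dL/dw = −1/(14) = -1/14.
At w = 98, L = 28, so ε = (dL/dw)·(w/L) = (-1/14)·(98/28) = -0.25.

ε = -0.25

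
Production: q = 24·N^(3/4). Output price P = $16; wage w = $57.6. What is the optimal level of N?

N* = 625

MP_N = (3/4)·24·N^(-1/4) = 18·N^(-1/4).
Profit maximization for a price taker requires P·MP_N = w: 16·18·N^(-1/4) = 57.6.
So N^(-1/4) = 0.2, which gives N = 625.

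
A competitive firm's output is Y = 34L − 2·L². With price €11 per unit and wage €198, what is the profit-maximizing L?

The marginal product of L is MP_L = 34 − 4L.
A price-taking firm hires until the value of the marginal product equals the wage: P·MP_L = w, so 11·(34 − 4L) = 198.
Then 34 − 4L = 18, giving L = 4.

L* = 4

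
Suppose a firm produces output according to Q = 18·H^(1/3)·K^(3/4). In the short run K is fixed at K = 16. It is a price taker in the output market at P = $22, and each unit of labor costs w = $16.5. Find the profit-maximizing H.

With K = 16, MP_H = (1/3)·18·H^(-2/3)·16^(3/4) = 48·H^(-2/3).
Profit maximization for a price taker requires P·MP_H = w: 22·48·H^(-2/3) = 16.5.
So H^(-2/3) = 0.015625, which gives H = 512.

H* = 512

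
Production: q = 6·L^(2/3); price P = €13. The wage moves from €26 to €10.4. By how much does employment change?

From P·MP_L = w with MP_L = 4·L^(-1/3), the labor demand is L(w) = (52/w)^(3).
At w = 26: L = 8. At w = 10.4: L = 125.
ΔL = 125 − 8 = 117.

ΔL = 117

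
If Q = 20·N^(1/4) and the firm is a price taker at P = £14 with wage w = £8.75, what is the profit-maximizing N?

N* = 16

MP_N = (1/4)·20·N^(-3/4) = 5·N^(-3/4).
Profit maximization for a price taker requires P·MP_N = w: 14·5·N^(-3/4) = 8.75.
So N^(-3/4) = 0.125, which gives N = 16.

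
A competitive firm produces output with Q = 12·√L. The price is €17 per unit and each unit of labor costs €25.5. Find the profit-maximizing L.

MP_L = (1/2)·12·L^(-1/2) = 6·L^(-1/2).
Profit maximization for a price taker requires P·MP_L = w: 17·6·L^(-1/2) = 25.5.
So L^(-1/2) = 0.25, which gives L = 16.

L* = 16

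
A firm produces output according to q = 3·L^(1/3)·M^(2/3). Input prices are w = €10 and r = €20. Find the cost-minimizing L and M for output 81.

L* = 27, M* = 27

Cost minimization requires the marginal rate of technical substitution to equal the input-price ratio: MP_L/MP_M = w/r.
Here MP_L/MP_M = (1/3)·(M/L)/(2/3) = 0.5·(M/L). Setting this equal to 10/20 = 0.5 gives M = L.
Substituting into q = 81: 3·L^(1/3)·(L)^(2/3) = 81.
Solving, L = 27 and M = 27.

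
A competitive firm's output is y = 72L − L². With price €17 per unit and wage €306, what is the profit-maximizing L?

L* = 27

The marginal product of L is MP_L = 72 − 2L.
A price-taking firm hires until the value of the marginal product equals the wage: P·MP_L = w, so 17·(72 − 2L) = 306.
Then 72 − 2L = 18, giving L = 27.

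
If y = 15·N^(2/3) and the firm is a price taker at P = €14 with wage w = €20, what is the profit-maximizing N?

MP_N = (2/3)·15·N^(-1/3) = 10·N^(-1/3).
Profit maximization for a price taker requires P·MP_N = w: 14·10·N^(-1/3) = 20.
So N^(-1/3) = 1/7, which gives N = 343.

N* = 343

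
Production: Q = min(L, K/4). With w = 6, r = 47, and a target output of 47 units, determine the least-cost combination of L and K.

With a fixed-proportions technology, the cost-minimizing bundle uses no slack in either input: L = K/4 = Q.
So L = 47 and K = 4·47 = 188.

L* = 47, K* = 188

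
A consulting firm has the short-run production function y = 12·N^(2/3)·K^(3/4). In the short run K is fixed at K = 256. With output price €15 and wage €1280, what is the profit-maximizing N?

With K = 256, MP_N = (2/3)·12·N^(-1/3)·256^(3/4) = 512·N^(-1/3).
Profit maximization for a price taker requires P·MP_N = w: 15·512·N^(-1/3) = 1280.
So N^(-1/3) = 1/6, which gives N = 216.

N* = 216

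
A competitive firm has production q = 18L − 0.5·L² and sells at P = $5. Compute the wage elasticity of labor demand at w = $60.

From P·MP_L = w with MP_L = 18 − L, labor demand is L(w) = 18 − w/5.
dL/dw = −1/(5) = -0.2.
At w = 60, L = 6, so ε = (dL/dw)·(w/L) = (-0.2)·(60/6) = -2.

ε = -2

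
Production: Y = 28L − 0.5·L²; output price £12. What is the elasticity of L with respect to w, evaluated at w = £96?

From P·MP_L = w with MP_L = 28 − L, labor demand is L(w) = 28 − w/12.
dL/dw = −1/(12) = -1/12.
At w = 96, L = 20, so ε = (dL/dw)·(w/L) = (-1/12)·(96/20) = -0.4.

ε = -0.4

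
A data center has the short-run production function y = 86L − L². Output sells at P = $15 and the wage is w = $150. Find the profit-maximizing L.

L* = 38

The marginal product of L is MP_L = 86 − 2L.
A price-taking firm hires until the value of the marginal product equals the wage: P·MP_L = w, so 15·(86 − 2L) = 150.
Then 86 − 2L = 10, giving L = 38.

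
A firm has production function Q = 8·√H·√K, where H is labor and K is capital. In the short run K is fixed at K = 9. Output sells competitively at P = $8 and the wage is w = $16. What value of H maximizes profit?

H* = 36

With K = 9, MP_H = (1/2)·8·H^(-1/2)·9^(1/2) = 12·H^(-1/2).
Profit maximization for a price taker requires P·MP_H = w: 8·12·H^(-1/2) = 16.
So H^(-1/2) = 1/6, which gives H = 36.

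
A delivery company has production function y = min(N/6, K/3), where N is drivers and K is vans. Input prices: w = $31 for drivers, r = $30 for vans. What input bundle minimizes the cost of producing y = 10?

N* = 60, K* = 30

With a fixed-proportions technology, the cost-minimizing bundle uses no slack in either input: N/6 = K/3 = y.
So N = 6·10 = 60 and K = 3·10 = 30.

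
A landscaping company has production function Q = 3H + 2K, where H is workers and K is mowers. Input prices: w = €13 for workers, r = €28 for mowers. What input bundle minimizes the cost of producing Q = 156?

The inputs are perfect substitutes, so the firm uses whichever has the lower cost per unit of output.
Cost per unit of output via H is w/3 = 13/3; via K it is r/2 = 14. H is cheaper.
Producing Q = 156 with H alone: H = 52, K = 0.

H* = 52, K* = 0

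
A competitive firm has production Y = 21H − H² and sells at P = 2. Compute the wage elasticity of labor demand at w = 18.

ε = -0.75

From P·MP_H = w with MP_H = 21 − 2H, labor demand is H(w) = (21 − w/2)/2.
dH/dw = −1/(4) = -0.25.
At w = 18, H = 6, so ε = (dH/dw)·(w/H) = (-0.25)·(18/6) = -0.75.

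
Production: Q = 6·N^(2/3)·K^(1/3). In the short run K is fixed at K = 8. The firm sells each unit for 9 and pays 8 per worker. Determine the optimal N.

With K = 8, MP_N = (2/3)·6·N^(-1/3)·8^(1/3) = 8·N^(-1/3).
Profit maximization for a price taker requires P·MP_N = w: 9·8·N^(-1/3) = 8.
So N^(-1/3) = 1/9, which gives N = 729.

N* = 729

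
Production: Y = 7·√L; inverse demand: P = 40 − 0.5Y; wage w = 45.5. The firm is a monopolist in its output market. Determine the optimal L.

Marginal revenue from the inverse demand is MR = 40 − Y.
The marginal product is MP_L = 3.5·L^(-1/2).
A monopolist hires until marginal revenue product equals the wage: MR·MP_L = w.
At L, Y = 7·√L. Substituting and solving: (40 − 7·√L)·3.5·L^(-1/2) = 45.5 gives L = 4.

L* = 4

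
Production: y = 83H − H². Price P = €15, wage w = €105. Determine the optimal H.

The marginal product of H is MP_H = 83 − 2H.
A price-taking firm hires until the value of the marginal product equals the wage: P·MP_H = w, so 15·(83 − 2H) = 105.
Then 83 − 2H = 7, giving H = 38.

H* = 38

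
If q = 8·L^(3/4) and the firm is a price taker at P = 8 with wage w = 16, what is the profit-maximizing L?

MP_L = (3/4)·8·L^(-1/4) = 6·L^(-1/4).
Profit maximization for a price taker requires P·MP_L = w: 8·6·L^(-1/4) = 16.
So L^(-1/4) = 1/3, which gives L = 81.

L* = 81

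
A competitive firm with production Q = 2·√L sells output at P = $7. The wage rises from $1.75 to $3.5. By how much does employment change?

From P·MP_L = w with MP_L = L^(-1/2), the labor demand is L(w) = (7/w)^(2).
At w = 1.75: L = 16. At w = 3.5: L = 4.
ΔL = 4 − 16 = -12.

ΔL = -12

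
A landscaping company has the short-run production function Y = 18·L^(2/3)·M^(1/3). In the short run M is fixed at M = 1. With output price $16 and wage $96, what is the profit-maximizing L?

With M = 1, MP_L = (2/3)·18·L^(-1/3)·1^(1/3) = 12·L^(-1/3).
Profit maximization for a price taker requires P·MP_L = w: 16·12·L^(-1/3) = 96.
So L^(-1/3) = 0.5, which gives L = 8.

L* = 8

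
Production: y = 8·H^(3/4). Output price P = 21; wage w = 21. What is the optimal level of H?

H* = 1296

MP_H = (3/4)·8·H^(-1/4) = 6·H^(-1/4).
Profit maximization for a price taker requires P·MP_H = w: 21·6·H^(-1/4) = 21.
So H^(-1/4) = 1/6, which gives H = 1296.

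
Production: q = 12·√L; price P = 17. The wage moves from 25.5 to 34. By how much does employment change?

ΔL = -7

From P·MP_L = w with MP_L = 6·L^(-1/2), the labor demand is L(w) = (102/w)^(2).
At w = 25.5: L = 16. At w = 34: L = 9.
ΔL = 9 − 16 = -7.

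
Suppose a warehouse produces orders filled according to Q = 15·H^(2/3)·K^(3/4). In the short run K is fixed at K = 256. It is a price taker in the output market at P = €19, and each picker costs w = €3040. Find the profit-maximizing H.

H* = 64

With K = 256, MP_H = (2/3)·15·H^(-1/3)·256^(3/4) = 640·H^(-1/3).
Profit maximization for a price taker requires P·MP_H = w: 19·640·H^(-1/3) = 3040.
So H^(-1/3) = 0.25, which gives H = 64.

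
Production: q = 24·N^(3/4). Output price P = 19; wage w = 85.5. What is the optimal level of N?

N* = 256

MP_N = (3/4)·24·N^(-1/4) = 18·N^(-1/4).
Profit maximization for a price taker requires P·MP_N = w: 19·18·N^(-1/4) = 85.5.
So N^(-1/4) = 0.25, which gives N = 256.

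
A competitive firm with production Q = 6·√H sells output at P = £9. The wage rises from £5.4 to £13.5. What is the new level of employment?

H* = 4

From P·MP_H = w with MP_H = 3·H^(-1/2), the labor demand is H(w) = (27/w)^(2).
At w = 5.4: H = 25. At w = 13.5: H = 4.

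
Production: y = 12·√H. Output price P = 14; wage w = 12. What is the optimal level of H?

MP_H = (1/2)·12·H^(-1/2) = 6·H^(-1/2).
Profit maximization for a price taker requires P·MP_H = w: 14·6·H^(-1/2) = 12.
So H^(-1/2) = 1/7, which gives H = 49.

H* = 49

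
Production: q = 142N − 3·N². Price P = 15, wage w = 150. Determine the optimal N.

The marginal product of N is MP_N = 142 − 6N.
A price-taking firm hires until the value of the marginal product equals the wage: P·MP_N = w, so 15·(142 − 6N) = 150.
Then 142 − 6N = 10, giving N = 22.

N* = 22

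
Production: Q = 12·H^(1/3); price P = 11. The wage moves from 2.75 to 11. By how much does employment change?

ΔH = -56

From P·MP_H = w with MP_H = 4·H^(-2/3), the labor demand is H(w) = (44/w)^(3/2).
At w = 2.75: H = 64. At w = 11: H = 8.
ΔH = 8 − 64 = -56.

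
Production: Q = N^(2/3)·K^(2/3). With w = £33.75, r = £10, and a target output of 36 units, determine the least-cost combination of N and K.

Cost minimization requires the marginal rate of technical substitution to equal the input-price ratio: MP_N/MP_K = w/r.
Here MP_N/MP_K = (2/3)·(K/N)/(2/3) = (K/N). Setting this equal to 33.75/10 = 3.375 gives K = 3.375N.
Substituting into Q = 36: N^(2/3)·(3.375N)^(2/3) = 36.
Solving, N = 8 and K = 27.

N* = 8, K* = 27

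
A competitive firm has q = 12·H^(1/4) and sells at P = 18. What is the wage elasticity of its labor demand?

ε = -4/3

MP_H = (1/4)·12·H^(-3/4), so P·MP_H = w gives 54·H^(-3/4) = w.
Solving, H(w) = (54/w)^(4/3). This is a constant-elasticity form: H ∝ w^(−4/3), so ε = −4/3.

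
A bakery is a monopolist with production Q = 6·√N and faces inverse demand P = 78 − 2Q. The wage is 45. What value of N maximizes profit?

N* = 4

Marginal revenue from the inverse demand is MR = 78 − 4Q.
The marginal product is MP_N = 3·N^(-1/2).
A monopolist hires until marginal revenue product equals the wage: MR·MP_N = w.
At N, Q = 6·√N. Substituting and solving: (78 − 24·√N)·3·N^(-1/2) = 45 gives N = 4.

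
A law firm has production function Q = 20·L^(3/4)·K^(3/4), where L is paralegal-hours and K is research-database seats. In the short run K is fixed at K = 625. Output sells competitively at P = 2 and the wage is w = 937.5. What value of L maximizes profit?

With K = 625, MP_L = (3/4)·20·L^(-1/4)·625^(3/4) = 1875·L^(-1/4).
Profit maximization for a price taker requires P·MP_L = w: 2·1875·L^(-1/4) = 937.5.
So L^(-1/4) = 0.25, which gives L = 256.

L* = 256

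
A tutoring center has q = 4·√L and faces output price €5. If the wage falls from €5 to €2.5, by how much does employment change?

ΔL = 12

From P·MP_L = w with MP_L = 2·L^(-1/2), the labor demand is L(w) = (10/w)^(2).
At w = 5: L = 4. At w = 2.5: L = 16.
ΔL = 16 − 4 = 12.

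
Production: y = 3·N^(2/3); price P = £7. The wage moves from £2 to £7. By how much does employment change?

ΔN = -335

From P·MP_N = w with MP_N = 2·N^(-1/3), the labor demand is N(w) = (14/w)^(3).
At w = 2: N = 343. At w = 7: N = 8.
ΔN = 8 − 343 = -335.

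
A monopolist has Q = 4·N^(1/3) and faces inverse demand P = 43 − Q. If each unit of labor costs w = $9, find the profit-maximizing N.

N* = 8

Marginal revenue from the inverse demand is MR = 43 − 2Q.
The marginal product is MP_N = (4/3)·N^(-2/3).
A monopolist hires until marginal revenue product equals the wage: MR·MP_N = w.
At N, Q = 4·N^(1/3). Substituting and solving: (43 − 8·N^(1/3))·(4/3)·N^(-2/3) = 9 gives N = 8.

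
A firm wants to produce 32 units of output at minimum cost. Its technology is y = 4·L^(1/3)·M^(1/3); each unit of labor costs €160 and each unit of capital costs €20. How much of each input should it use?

Cost minimization requires the marginal rate of technical substitution to equal the input-price ratio: MP_L/MP_M = w/r.
Here MP_L/MP_M = (1/3)·(M/L)/(1/3) = (M/L). Setting this equal to 160/20 = 8 gives M = 8L.
Substituting into y = 32: 4·L^(1/3)·(8L)^(1/3) = 32.
Solving, L = 8 and M = 64.

L* = 8, M* = 64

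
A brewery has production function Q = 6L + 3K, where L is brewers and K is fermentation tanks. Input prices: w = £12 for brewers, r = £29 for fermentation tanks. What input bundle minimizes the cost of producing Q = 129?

L* = 21.5, K* = 0

The inputs are perfect substitutes, so the firm uses whichever has the lower cost per unit of output.
Cost per unit of output via L is w/6 = 2; via K it is r/3 = 29/3. L is cheaper.
Producing Q = 129 with L alone: L = 21.5, K = 0.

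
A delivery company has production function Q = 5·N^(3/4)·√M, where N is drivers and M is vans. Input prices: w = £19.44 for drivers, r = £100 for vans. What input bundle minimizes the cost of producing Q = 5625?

Cost minimization requires the marginal rate of technical substitution to equal the input-price ratio: MP_N/MP_M = w/r.
Here MP_N/MP_M = (3/4)·(M/N)/(1/2) = 1.5·(M/N). Setting this equal to 19.44/100 = 0.1944 gives M = 0.1296N.
Substituting into Q = 5625: 5·N^(3/4)·(0.1296N)^(1/2) = 5625.
Solving, N = 625 and M = 81.

N* = 625, M* = 81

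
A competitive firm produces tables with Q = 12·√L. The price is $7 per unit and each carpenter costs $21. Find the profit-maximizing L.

MP_L = (1/2)·12·L^(-1/2) = 6·L^(-1/2).
Profit maximization for a price taker requires P·MP_L = w: 7·6·L^(-1/2) = 21.
So L^(-1/2) = 0.5, which gives L = 4.

L* = 4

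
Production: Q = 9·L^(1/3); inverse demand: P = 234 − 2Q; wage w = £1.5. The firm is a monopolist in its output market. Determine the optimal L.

L* = 216

Marginal revenue from the inverse demand is MR = 234 − 4Q.
The marginal product is MP_L = 3·L^(-2/3).
A monopolist hires until marginal revenue product equals the wage: MR·MP_L = w.
At L, Q = 9·L^(1/3). Substituting and solving: (234 − 36·L^(1/3))·3·L^(-2/3) = 1.5 gives L = 216.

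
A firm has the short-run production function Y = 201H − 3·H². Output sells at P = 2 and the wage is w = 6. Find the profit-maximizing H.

H* = 33

The marginal product of H is MP_H = 201 − 6H.
A price-taking firm hires until the value of the marginal product equals the wage: P·MP_H = w, so 2·(201 − 6H) = 6.
Then 201 − 6H = 3, giving H = 33.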